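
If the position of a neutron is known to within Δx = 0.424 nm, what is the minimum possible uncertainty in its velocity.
74.248 m/s

Using the Heisenberg uncertainty principle and Δp = mΔv:
ΔxΔp ≥ ℏ/2
Δx(mΔv) ≥ ℏ/2

The minimum uncertainty in velocity is:
Δv_min = ℏ/(2mΔx)
Δv_min = (1.055e-34 J·s) / (2 × 1.675e-27 kg × 4.240e-10 m)
Δv_min = 7.425e+01 m/s = 74.248 m/s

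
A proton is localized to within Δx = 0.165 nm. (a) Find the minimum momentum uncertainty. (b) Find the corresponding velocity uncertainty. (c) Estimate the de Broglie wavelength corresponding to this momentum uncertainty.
(a) Δp_min = 3.196 × 10^-25 kg·m/s
(b) Δv_min = 191.058 m/s
(c) λ_dB = 2.073 nm

Step-by-step:

(a) From the uncertainty principle:
Δp_min = ℏ/(2Δx) = (1.055e-34 J·s)/(2 × 1.650e-10 m) = 3.196e-25 kg·m/s

(b) The velocity uncertainty:
Δv = Δp/m = (3.196e-25 kg·m/s)/(1.673e-27 kg) = 1.911e+02 m/s = 191.058 m/s

(c) The de Broglie wavelength for this momentum:
λ = h/p = (6.626e-34 J·s)/(3.196e-25 kg·m/s) = 2.073e-09 m = 2.073 nm

Note: The de Broglie wavelength is comparable to the localization size, as expected from wave-particle duality.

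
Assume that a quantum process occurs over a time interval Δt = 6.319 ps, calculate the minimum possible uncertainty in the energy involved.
52.082 μeV

Using the energy-time uncertainty principle:
ΔEΔt ≥ ℏ/2

The minimum uncertainty in energy is:
ΔE_min = ℏ/(2Δt)
ΔE_min = (1.055e-34 J·s) / (2 × 6.319e-12 s)
ΔE_min = 8.344e-24 J = 52.082 μeV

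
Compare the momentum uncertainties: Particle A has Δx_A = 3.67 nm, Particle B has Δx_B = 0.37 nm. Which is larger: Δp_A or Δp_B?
Particle B has the larger minimum momentum uncertainty, by a factor of 9.92.

For each particle, the minimum momentum uncertainty is Δp_min = ℏ/(2Δx):

Particle A: Δp_A = ℏ/(2×3.670e-09 m) = 1.437e-26 kg·m/s
Particle B: Δp_B = ℏ/(2×3.700e-10 m) = 1.425e-25 kg·m/s

Ratio: Δp_B/Δp_A = 9.92

Since Δp_min ∝ 1/Δx, the particle with smaller position uncertainty (B) has larger momentum uncertainty.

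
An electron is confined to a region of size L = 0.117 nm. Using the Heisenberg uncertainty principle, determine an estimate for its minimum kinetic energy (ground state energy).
695.811 meV

Using the uncertainty principle to estimate ground state energy:

1. The position uncertainty is approximately the confinement size:
   Δx ≈ L = 1.170e-10 m

2. From ΔxΔp ≥ ℏ/2, the minimum momentum uncertainty is:
   Δp ≈ ℏ/(2L) = 4.507e-25 kg·m/s

3. The kinetic energy is approximately:
   KE ≈ (Δp)²/(2m) = (4.507e-25)²/(2 × 9.109e-31 kg)
   KE ≈ 1.115e-19 J = 695.811 meV

This is an order-of-magnitude estimate of the ground state energy.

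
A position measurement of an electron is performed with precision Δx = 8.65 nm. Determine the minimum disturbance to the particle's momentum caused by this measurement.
6.096 × 10^-27 kg·m/s

The uncertainty principle implies that measuring position disturbs momentum:
ΔxΔp ≥ ℏ/2

When we measure position with precision Δx, we necessarily introduce a momentum uncertainty:
Δp ≥ ℏ/(2Δx)
Δp_min = (1.055e-34 J·s) / (2 × 8.650e-09 m)
Δp_min = 6.096e-27 kg·m/s

The more precisely we measure position, the greater the momentum disturbance.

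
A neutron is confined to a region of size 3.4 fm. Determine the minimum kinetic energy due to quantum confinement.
448.124 keV

Using the uncertainty principle:

1. Position uncertainty: Δx ≈ 3.400e-15 m
2. Minimum momentum uncertainty: Δp = ℏ/(2Δx) = 1.551e-20 kg·m/s
3. Minimum kinetic energy:
   KE = (Δp)²/(2m) = (1.551e-20)²/(2 × 1.675e-27 kg)
   KE = 7.180e-14 J = 448.124 keV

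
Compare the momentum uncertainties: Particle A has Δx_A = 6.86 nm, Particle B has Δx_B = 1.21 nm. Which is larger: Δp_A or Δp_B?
Particle B has the larger minimum momentum uncertainty, by a factor of 5.67.

For each particle, the minimum momentum uncertainty is Δp_min = ℏ/(2Δx):

Particle A: Δp_A = ℏ/(2×6.860e-09 m) = 7.686e-27 kg·m/s
Particle B: Δp_B = ℏ/(2×1.210e-09 m) = 4.358e-26 kg·m/s

Ratio: Δp_B/Δp_A = 5.67

Since Δp_min ∝ 1/Δx, the particle with smaller position uncertainty (B) has larger momentum uncertainty.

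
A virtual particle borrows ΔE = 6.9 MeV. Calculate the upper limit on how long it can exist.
47.697 ys

Using the energy-time uncertainty principle:
ΔEΔt ≥ ℏ/2

For a virtual particle borrowing energy ΔE, the maximum lifetime is:
Δt_max = ℏ/(2ΔE)

Converting energy:
ΔE = 6.9 MeV = 1.106e-12 J

Δt_max = (1.055e-34 J·s) / (2 × 1.106e-12 J)
Δt_max = 4.770e-23 s = 47.697 ys

Virtual particles with higher borrowed energy exist for shorter times.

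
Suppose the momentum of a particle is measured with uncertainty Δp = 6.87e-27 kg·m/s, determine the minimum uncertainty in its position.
7.675 nm

Using the Heisenberg uncertainty principle:
ΔxΔp ≥ ℏ/2

The minimum uncertainty in position is:
Δx_min = ℏ/(2Δp)
Δx_min = (1.055e-34 J·s) / (2 × 6.870e-27 kg·m/s)
Δx_min = 7.675e-09 m = 7.675 nm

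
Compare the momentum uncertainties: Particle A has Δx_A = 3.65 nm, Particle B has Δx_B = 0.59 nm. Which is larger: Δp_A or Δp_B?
Particle B has the larger minimum momentum uncertainty, by a factor of 6.19.

For each particle, the minimum momentum uncertainty is Δp_min = ℏ/(2Δx):

Particle A: Δp_A = ℏ/(2×3.650e-09 m) = 1.445e-26 kg·m/s
Particle B: Δp_B = ℏ/(2×5.900e-10 m) = 8.937e-26 kg·m/s

Ratio: Δp_B/Δp_A = 6.19

Since Δp_min ∝ 1/Δx, the particle with smaller position uncertainty (B) has larger momentum uncertainty.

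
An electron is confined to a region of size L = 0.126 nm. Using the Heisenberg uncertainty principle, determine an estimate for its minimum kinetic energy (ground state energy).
599.959 meV

Using the uncertainty principle to estimate ground state energy:

1. The position uncertainty is approximately the confinement size:
   Δx ≈ L = 1.260e-10 m

2. From ΔxΔp ≥ ℏ/2, the minimum momentum uncertainty is:
   Δp ≈ ℏ/(2L) = 4.185e-25 kg·m/s

3. The kinetic energy is approximately:
   KE ≈ (Δp)²/(2m) = (4.185e-25)²/(2 × 9.109e-31 kg)
   KE ≈ 9.612e-20 J = 599.959 meV

This is an order-of-magnitude estimate of the ground state energy.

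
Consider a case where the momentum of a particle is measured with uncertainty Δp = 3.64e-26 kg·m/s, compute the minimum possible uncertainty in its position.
1.449 nm

Using the Heisenberg uncertainty principle:
ΔxΔp ≥ ℏ/2

The minimum uncertainty in position is:
Δx_min = ℏ/(2Δp)
Δx_min = (1.055e-34 J·s) / (2 × 3.640e-26 kg·m/s)
Δx_min = 1.449e-09 m = 1.449 nm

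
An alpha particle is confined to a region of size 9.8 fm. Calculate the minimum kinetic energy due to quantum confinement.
13.597 keV

Using the uncertainty principle:

1. Position uncertainty: Δx ≈ 9.800e-15 m
2. Minimum momentum uncertainty: Δp = ℏ/(2Δx) = 5.380e-21 kg·m/s
3. Minimum kinetic energy:
   KE = (Δp)²/(2m) = (5.380e-21)²/(2 × 6.645e-27 kg)
   KE = 2.178e-15 J = 13.597 keV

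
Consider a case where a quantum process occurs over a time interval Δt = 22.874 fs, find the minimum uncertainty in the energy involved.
14.388 meV

Using the energy-time uncertainty principle:
ΔEΔt ≥ ℏ/2

The minimum uncertainty in energy is:
ΔE_min = ℏ/(2Δt)
ΔE_min = (1.055e-34 J·s) / (2 × 2.287e-14 s)
ΔE_min = 2.305e-21 J = 14.388 meV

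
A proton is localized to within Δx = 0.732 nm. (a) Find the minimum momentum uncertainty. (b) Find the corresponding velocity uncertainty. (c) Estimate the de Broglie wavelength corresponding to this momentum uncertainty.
(a) Δp_min = 7.203 × 10^-26 kg·m/s
(b) Δv_min = 43.066 m/s
(c) λ_dB = 9.199 nm

Step-by-step:

(a) From the uncertainty principle:
Δp_min = ℏ/(2Δx) = (1.055e-34 J·s)/(2 × 7.320e-10 m) = 7.203e-26 kg·m/s

(b) The velocity uncertainty:
Δv = Δp/m = (7.203e-26 kg·m/s)/(1.673e-27 kg) = 4.307e+01 m/s = 43.066 m/s

(c) The de Broglie wavelength for this momentum:
λ = h/p = (6.626e-34 J·s)/(7.203e-26 kg·m/s) = 9.199e-09 m = 9.199 nm

Note: The de Broglie wavelength is comparable to the localization size, as expected from wave-particle duality.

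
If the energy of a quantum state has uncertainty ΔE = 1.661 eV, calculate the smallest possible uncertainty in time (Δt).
198.137 as

Using the energy-time uncertainty principle:
ΔEΔt ≥ ℏ/2

The minimum uncertainty in time is:
Δt_min = ℏ/(2ΔE)
Δt_min = (1.055e-34 J·s) / (2 × 2.661e-19 J)
Δt_min = 1.981e-16 s = 198.137 as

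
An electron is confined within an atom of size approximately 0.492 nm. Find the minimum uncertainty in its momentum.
1.072 × 10^-25 kg·m/s

Using the Heisenberg uncertainty principle:
ΔxΔp ≥ ℏ/2

With Δx ≈ L = 4.920e-10 m (the confinement size):
Δp_min = ℏ/(2Δx)
Δp_min = (1.055e-34 J·s) / (2 × 4.920e-10 m)
Δp_min = 1.072e-25 kg·m/s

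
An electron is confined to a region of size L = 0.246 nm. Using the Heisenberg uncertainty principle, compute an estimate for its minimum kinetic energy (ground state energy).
157.396 meV

Using the uncertainty principle to estimate ground state energy:

1. The position uncertainty is approximately the confinement size:
   Δx ≈ L = 2.460e-10 m

2. From ΔxΔp ≥ ℏ/2, the minimum momentum uncertainty is:
   Δp ≈ ℏ/(2L) = 2.143e-25 kg·m/s

3. The kinetic energy is approximately:
   KE ≈ (Δp)²/(2m) = (2.143e-25)²/(2 × 9.109e-31 kg)
   KE ≈ 2.522e-20 J = 157.396 meV

This is an order-of-magnitude estimate of the ground state energy.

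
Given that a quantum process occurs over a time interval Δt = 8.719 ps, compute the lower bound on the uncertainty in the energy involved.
37.746 μeV

Using the energy-time uncertainty principle:
ΔEΔt ≥ ℏ/2

The minimum uncertainty in energy is:
ΔE_min = ℏ/(2Δt)
ΔE_min = (1.055e-34 J·s) / (2 × 8.719e-12 s)
ΔE_min = 6.048e-24 J = 37.746 μeV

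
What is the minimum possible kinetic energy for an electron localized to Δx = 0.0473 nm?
4.257 eV

Localizing a particle requires giving it sufficient momentum uncertainty:

1. From uncertainty principle: Δp ≥ ℏ/(2Δx)
   Δp_min = (1.055e-34 J·s) / (2 × 4.730e-11 m)
   Δp_min = 1.115e-24 kg·m/s

2. This momentum uncertainty corresponds to kinetic energy:
   KE ≈ (Δp)²/(2m) = (1.115e-24)²/(2 × 9.109e-31 kg)
   KE = 6.821e-19 J = 4.257 eV

Tighter localization requires more energy.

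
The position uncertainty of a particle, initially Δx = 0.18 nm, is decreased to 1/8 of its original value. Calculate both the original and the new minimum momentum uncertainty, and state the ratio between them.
Original Δp_min = 2.929 × 10^-25 kg·m/s; new Δp'_min = 2.343 × 10^-24 kg·m/s; ratio Δp'_min/Δp_min = 8.

From the uncertainty principle ΔxΔp ≥ ℏ/2, the minimum momentum uncertainty is Δp_min = ℏ/(2Δx).

Original (Δx = 0.18 nm = 1.800e-10 m):
Δp_min = (1.055e-34 J·s)/(2 × 1.800e-10 m) = 2.929e-25 kg·m/s

When Δx → (1/8)Δx:
Δp'_min = ℏ/(2 × (1/8)Δx) = 8 × ℏ/(2Δx) = 8 × Δp_min
Δp'_min = 8 × 2.929e-25 kg·m/s = 2.343e-24 kg·m/s

Since Δp_min ∝ 1/Δx, when Δx is decreased to 1/8 of its original value, Δp_min increases to 8 times its original value.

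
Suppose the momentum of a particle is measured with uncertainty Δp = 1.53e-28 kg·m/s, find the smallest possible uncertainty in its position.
344.631 nm

Using the Heisenberg uncertainty principle:
ΔxΔp ≥ ℏ/2

The minimum uncertainty in position is:
Δx_min = ℏ/(2Δp)
Δx_min = (1.055e-34 J·s) / (2 × 1.530e-28 kg·m/s)
Δx_min = 3.446e-07 m = 344.631 nm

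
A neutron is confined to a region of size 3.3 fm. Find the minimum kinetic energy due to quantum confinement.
475.694 keV

Using the uncertainty principle:

1. Position uncertainty: Δx ≈ 3.300e-15 m
2. Minimum momentum uncertainty: Δp = ℏ/(2Δx) = 1.598e-20 kg·m/s
3. Minimum kinetic energy:
   KE = (Δp)²/(2m) = (1.598e-20)²/(2 × 1.675e-27 kg)
   KE = 7.621e-14 J = 475.694 keV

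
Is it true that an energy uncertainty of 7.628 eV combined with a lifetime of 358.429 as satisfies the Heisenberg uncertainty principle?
Yes, it satisfies the uncertainty relation.

Calculate the product ΔEΔt:
ΔE = 7.628 eV = 1.222e-18 J
ΔEΔt = (1.222e-18 J) × (3.584e-16 s)
ΔEΔt = 4.381e-34 J·s

Compare to the minimum allowed value ℏ/2:
ℏ/2 = 5.273e-35 J·s

Since ΔEΔt = 4.381e-34 J·s ≥ 5.273e-35 J·s = ℏ/2,
this satisfies the uncertainty relation.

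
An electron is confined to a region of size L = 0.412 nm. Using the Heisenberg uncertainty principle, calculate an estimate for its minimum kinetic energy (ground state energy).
56.114 meV

Using the uncertainty principle to estimate ground state energy:

1. The position uncertainty is approximately the confinement size:
   Δx ≈ L = 4.120e-10 m

2. From ΔxΔp ≥ ℏ/2, the minimum momentum uncertainty is:
   Δp ≈ ℏ/(2L) = 1.280e-25 kg·m/s

3. The kinetic energy is approximately:
   KE ≈ (Δp)²/(2m) = (1.280e-25)²/(2 × 9.109e-31 kg)
   KE ≈ 8.990e-21 J = 56.114 meV

This is an order-of-magnitude estimate of the ground state energy.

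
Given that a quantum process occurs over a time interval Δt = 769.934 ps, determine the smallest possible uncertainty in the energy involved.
427.447 neV

Using the energy-time uncertainty principle:
ΔEΔt ≥ ℏ/2

The minimum uncertainty in energy is:
ΔE_min = ℏ/(2Δt)
ΔE_min = (1.055e-34 J·s) / (2 × 7.699e-10 s)
ΔE_min = 6.848e-26 J = 427.447 neV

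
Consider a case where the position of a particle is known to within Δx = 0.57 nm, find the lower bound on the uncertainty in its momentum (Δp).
9.251 × 10^-26 kg·m/s

Using the Heisenberg uncertainty principle:
ΔxΔp ≥ ℏ/2

The minimum uncertainty in momentum is:
Δp_min = ℏ/(2Δx)
Δp_min = (1.055e-34 J·s) / (2 × 5.700e-10 m)
Δp_min = 9.251e-26 kg·m/s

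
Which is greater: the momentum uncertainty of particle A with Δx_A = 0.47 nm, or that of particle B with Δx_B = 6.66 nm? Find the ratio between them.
Particle A has the larger minimum momentum uncertainty, by a factor of 14.17.

For each particle, the minimum momentum uncertainty is Δp_min = ℏ/(2Δx):

Particle A: Δp_A = ℏ/(2×4.700e-10 m) = 1.122e-25 kg·m/s
Particle B: Δp_B = ℏ/(2×6.660e-09 m) = 7.917e-27 kg·m/s

Ratio: Δp_A/Δp_B = 14.17

Since Δp_min ∝ 1/Δx, the particle with smaller position uncertainty (A) has larger momentum uncertainty.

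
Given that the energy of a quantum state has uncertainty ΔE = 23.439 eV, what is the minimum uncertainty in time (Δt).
14.041 as

Using the energy-time uncertainty principle:
ΔEΔt ≥ ℏ/2

The minimum uncertainty in time is:
Δt_min = ℏ/(2ΔE)
Δt_min = (1.055e-34 J·s) / (2 × 3.755e-18 J)
Δt_min = 1.404e-17 s = 14.041 as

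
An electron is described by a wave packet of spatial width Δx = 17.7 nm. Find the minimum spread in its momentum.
2.979 × 10^-27 kg·m/s

For a wave packet, the spatial width Δx and momentum spread Δp are related by the uncertainty principle:
ΔxΔp ≥ ℏ/2

The minimum momentum spread is:
Δp_min = ℏ/(2Δx)
Δp_min = (1.055e-34 J·s) / (2 × 1.770e-08 m)
Δp_min = 2.979e-27 kg·m/s

A wave packet cannot have both a well-defined position and well-defined momentum.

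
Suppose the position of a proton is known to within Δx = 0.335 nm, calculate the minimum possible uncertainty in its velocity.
94.103 m/s

Using the Heisenberg uncertainty principle and Δp = mΔv:
ΔxΔp ≥ ℏ/2
Δx(mΔv) ≥ ℏ/2

The minimum uncertainty in velocity is:
Δv_min = ℏ/(2mΔx)
Δv_min = (1.055e-34 J·s) / (2 × 1.673e-27 kg × 3.350e-10 m)
Δv_min = 9.410e+01 m/s = 94.103 m/s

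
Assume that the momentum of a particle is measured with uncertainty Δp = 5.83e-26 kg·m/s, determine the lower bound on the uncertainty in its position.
904.436 pm

Using the Heisenberg uncertainty principle:
ΔxΔp ≥ ℏ/2

The minimum uncertainty in position is:
Δx_min = ℏ/(2Δp)
Δx_min = (1.055e-34 J·s) / (2 × 5.830e-26 kg·m/s)
Δx_min = 9.044e-10 m = 904.436 pm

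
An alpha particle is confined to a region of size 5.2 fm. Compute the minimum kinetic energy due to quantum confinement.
48.292 keV

Using the uncertainty principle:

1. Position uncertainty: Δx ≈ 5.200e-15 m
2. Minimum momentum uncertainty: Δp = ℏ/(2Δx) = 1.014e-20 kg·m/s
3. Minimum kinetic energy:
   KE = (Δp)²/(2m) = (1.014e-20)²/(2 × 6.645e-27 kg)
   KE = 7.737e-15 J = 48.292 keV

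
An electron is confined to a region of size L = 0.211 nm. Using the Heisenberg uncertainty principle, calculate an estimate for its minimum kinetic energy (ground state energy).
213.943 meV

Using the uncertainty principle to estimate ground state energy:

1. The position uncertainty is approximately the confinement size:
   Δx ≈ L = 2.110e-10 m

2. From ΔxΔp ≥ ℏ/2, the minimum momentum uncertainty is:
   Δp ≈ ℏ/(2L) = 2.499e-25 kg·m/s

3. The kinetic energy is approximately:
   KE ≈ (Δp)²/(2m) = (2.499e-25)²/(2 × 9.109e-31 kg)
   KE ≈ 3.428e-20 J = 213.943 meV

This is an order-of-magnitude estimate of the ground state energy.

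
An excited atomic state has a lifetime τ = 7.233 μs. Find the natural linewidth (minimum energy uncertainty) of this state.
45.501 peV

Using the energy-time uncertainty principle:
ΔEΔt ≥ ℏ/2

The lifetime τ represents the time uncertainty Δt.
The natural linewidth (minimum energy uncertainty) is:

ΔE = ℏ/(2τ)
ΔE = (1.055e-34 J·s) / (2 × 7.233e-06 s)
ΔE = 7.290e-30 J = 45.501 peV

This natural linewidth limits the precision of spectroscopic measurements.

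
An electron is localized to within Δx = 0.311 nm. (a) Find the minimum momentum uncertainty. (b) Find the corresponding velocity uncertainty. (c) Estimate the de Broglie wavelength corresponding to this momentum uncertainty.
(a) Δp_min = 1.695 × 10^-25 kg·m/s
(b) Δv_min = 186.122 km/s
(c) λ_dB = 3.908 nm

Step-by-step:

(a) From the uncertainty principle:
Δp_min = ℏ/(2Δx) = (1.055e-34 J·s)/(2 × 3.110e-10 m) = 1.695e-25 kg·m/s

(b) The velocity uncertainty:
Δv = Δp/m = (1.695e-25 kg·m/s)/(9.109e-31 kg) = 1.861e+05 m/s = 186.122 km/s

(c) The de Broglie wavelength for this momentum:
λ = h/p = (6.626e-34 J·s)/(1.695e-25 kg·m/s) = 3.908e-09 m = 3.908 nm

Note: The de Broglie wavelength is comparable to the localization size, as expected from wave-particle duality.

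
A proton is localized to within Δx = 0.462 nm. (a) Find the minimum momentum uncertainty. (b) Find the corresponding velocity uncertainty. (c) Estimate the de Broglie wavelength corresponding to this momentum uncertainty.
(a) Δp_min = 1.141 × 10^-25 kg·m/s
(b) Δv_min = 68.235 m/s
(c) λ_dB = 5.806 nm

Step-by-step:

(a) From the uncertainty principle:
Δp_min = ℏ/(2Δx) = (1.055e-34 J·s)/(2 × 4.620e-10 m) = 1.141e-25 kg·m/s

(b) The velocity uncertainty:
Δv = Δp/m = (1.141e-25 kg·m/s)/(1.673e-27 kg) = 6.823e+01 m/s = 68.235 m/s

(c) The de Broglie wavelength for this momentum:
λ = h/p = (6.626e-34 J·s)/(1.141e-25 kg·m/s) = 5.806e-09 m = 5.806 nm

Note: The de Broglie wavelength is comparable to the localization size, as expected from wave-particle duality.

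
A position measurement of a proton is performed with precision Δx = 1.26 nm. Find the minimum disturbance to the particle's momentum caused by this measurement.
4.185 × 10^-26 kg·m/s

The uncertainty principle implies that measuring position disturbs momentum:
ΔxΔp ≥ ℏ/2

When we measure position with precision Δx, we necessarily introduce a momentum uncertainty:
Δp ≥ ℏ/(2Δx)
Δp_min = (1.055e-34 J·s) / (2 × 1.260e-09 m)
Δp_min = 4.185e-26 kg·m/s

The more precisely we measure position, the greater the momentum disturbance.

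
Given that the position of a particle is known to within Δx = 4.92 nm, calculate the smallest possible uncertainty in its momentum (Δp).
1.072 × 10^-26 kg·m/s

Using the Heisenberg uncertainty principle:
ΔxΔp ≥ ℏ/2

The minimum uncertainty in momentum is:
Δp_min = ℏ/(2Δx)
Δp_min = (1.055e-34 J·s) / (2 × 4.920e-09 m)
Δp_min = 1.072e-26 kg·m/s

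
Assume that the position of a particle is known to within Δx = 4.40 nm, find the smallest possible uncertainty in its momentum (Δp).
1.198 × 10^-26 kg·m/s

Using the Heisenberg uncertainty principle:
ΔxΔp ≥ ℏ/2

The minimum uncertainty in momentum is:
Δp_min = ℏ/(2Δx)
Δp_min = (1.055e-34 J·s) / (2 × 4.400e-09 m)
Δp_min = 1.198e-26 kg·m/s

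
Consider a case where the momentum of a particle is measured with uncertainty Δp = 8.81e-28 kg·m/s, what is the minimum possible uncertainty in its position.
59.851 nm

Using the Heisenberg uncertainty principle:
ΔxΔp ≥ ℏ/2

The minimum uncertainty in position is:
Δx_min = ℏ/(2Δp)
Δx_min = (1.055e-34 J·s) / (2 × 8.810e-28 kg·m/s)
Δx_min = 5.985e-08 m = 59.851 nm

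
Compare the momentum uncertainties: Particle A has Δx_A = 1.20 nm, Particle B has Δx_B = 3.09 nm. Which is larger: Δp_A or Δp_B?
Particle A has the larger minimum momentum uncertainty, by a factor of 2.57.

For each particle, the minimum momentum uncertainty is Δp_min = ℏ/(2Δx):

Particle A: Δp_A = ℏ/(2×1.200e-09 m) = 4.394e-26 kg·m/s
Particle B: Δp_B = ℏ/(2×3.090e-09 m) = 1.706e-26 kg·m/s

Ratio: Δp_A/Δp_B = 2.57

Since Δp_min ∝ 1/Δx, the particle with smaller position uncertainty (A) has larger momentum uncertainty.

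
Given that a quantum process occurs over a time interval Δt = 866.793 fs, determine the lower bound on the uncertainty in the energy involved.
379.682 μeV

Using the energy-time uncertainty principle:
ΔEΔt ≥ ℏ/2

The minimum uncertainty in energy is:
ΔE_min = ℏ/(2Δt)
ΔE_min = (1.055e-34 J·s) / (2 × 8.668e-13 s)
ΔE_min = 6.083e-23 J = 379.682 μeV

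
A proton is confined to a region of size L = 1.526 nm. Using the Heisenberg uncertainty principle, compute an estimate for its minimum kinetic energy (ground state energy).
2.228 μeV

Using the uncertainty principle to estimate ground state energy:

1. The position uncertainty is approximately the confinement size:
   Δx ≈ L = 1.526e-09 m

2. From ΔxΔp ≥ ℏ/2, the minimum momentum uncertainty is:
   Δp ≈ ℏ/(2L) = 3.455e-26 kg·m/s

3. The kinetic energy is approximately:
   KE ≈ (Δp)²/(2m) = (3.455e-26)²/(2 × 1.673e-27 kg)
   KE ≈ 3.569e-25 J = 2.228 μeV

This is an order-of-magnitude estimate of the ground state energy.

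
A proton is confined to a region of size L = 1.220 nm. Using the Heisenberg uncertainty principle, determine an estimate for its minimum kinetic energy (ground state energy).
3.485 μeV

Using the uncertainty principle to estimate ground state energy:

1. The position uncertainty is approximately the confinement size:
   Δx ≈ L = 1.220e-09 m

2. From ΔxΔp ≥ ℏ/2, the minimum momentum uncertainty is:
   Δp ≈ ℏ/(2L) = 4.322e-26 kg·m/s

3. The kinetic energy is approximately:
   KE ≈ (Δp)²/(2m) = (4.322e-26)²/(2 × 1.673e-27 kg)
   KE ≈ 5.584e-25 J = 3.485 μeV

This is an order-of-magnitude estimate of the ground state energy.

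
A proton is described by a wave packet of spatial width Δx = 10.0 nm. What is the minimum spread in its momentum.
5.273 × 10^-27 kg·m/s

For a wave packet, the spatial width Δx and momentum spread Δp are related by the uncertainty principle:
ΔxΔp ≥ ℏ/2

The minimum momentum spread is:
Δp_min = ℏ/(2Δx)
Δp_min = (1.055e-34 J·s) / (2 × 1.000e-08 m)
Δp_min = 5.273e-27 kg·m/s

A wave packet cannot have both a well-defined position and well-defined momentum.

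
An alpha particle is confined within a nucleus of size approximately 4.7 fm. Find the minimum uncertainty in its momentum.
1.122 × 10^-20 kg·m/s

Using the Heisenberg uncertainty principle:
ΔxΔp ≥ ℏ/2

With Δx ≈ L = 4.700e-15 m (the confinement size):
Δp_min = ℏ/(2Δx)
Δp_min = (1.055e-34 J·s) / (2 × 4.700e-15 m)
Δp_min = 1.122e-20 kg·m/s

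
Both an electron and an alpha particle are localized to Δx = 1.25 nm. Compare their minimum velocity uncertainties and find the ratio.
The electron has the larger minimum velocity uncertainty, by a ratio of 7294.3.

For both particles, Δp_min = ℏ/(2Δx) = 4.218e-26 kg·m/s (same for both).

The velocity uncertainty is Δv = Δp/m:
- electron: Δv = 4.218e-26 / 9.109e-31 = 4.631e+04 m/s = 46.307 km/s
- alpha particle: Δv = 4.218e-26 / 6.645e-27 = 6.348e+00 m/s = 6.348 m/s

Ratio: 4.631e+04 / 6.348e+00 = 7294.3

The lighter particle has larger velocity uncertainty because Δv ∝ 1/m.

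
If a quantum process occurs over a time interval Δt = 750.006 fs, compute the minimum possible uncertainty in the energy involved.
438.804 μeV

Using the energy-time uncertainty principle:
ΔEΔt ≥ ℏ/2

The minimum uncertainty in energy is:
ΔE_min = ℏ/(2Δt)
ΔE_min = (1.055e-34 J·s) / (2 × 7.500e-13 s)
ΔE_min = 7.030e-23 J = 438.804 μeV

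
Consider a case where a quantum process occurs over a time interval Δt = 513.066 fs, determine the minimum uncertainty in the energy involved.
641.450 μeV

Using the energy-time uncertainty principle:
ΔEΔt ≥ ℏ/2

The minimum uncertainty in energy is:
ΔE_min = ℏ/(2Δt)
ΔE_min = (1.055e-34 J·s) / (2 × 5.131e-13 s)
ΔE_min = 1.028e-22 J = 641.450 μeV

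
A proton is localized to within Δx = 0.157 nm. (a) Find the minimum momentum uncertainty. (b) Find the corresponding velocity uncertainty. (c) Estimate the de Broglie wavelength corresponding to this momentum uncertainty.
(a) Δp_min = 3.359 × 10^-25 kg·m/s
(b) Δv_min = 200.793 m/s
(c) λ_dB = 1.973 nm

Step-by-step:

(a) From the uncertainty principle:
Δp_min = ℏ/(2Δx) = (1.055e-34 J·s)/(2 × 1.570e-10 m) = 3.359e-25 kg·m/s

(b) The velocity uncertainty:
Δv = Δp/m = (3.359e-25 kg·m/s)/(1.673e-27 kg) = 2.008e+02 m/s = 200.793 m/s

(c) The de Broglie wavelength for this momentum:
λ = h/p = (6.626e-34 J·s)/(3.359e-25 kg·m/s) = 1.973e-09 m = 1.973 nm

Note: The de Broglie wavelength is comparable to the localization size, as expected from wave-particle duality.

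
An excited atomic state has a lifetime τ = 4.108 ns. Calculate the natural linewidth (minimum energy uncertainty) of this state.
80.113 neV

Using the energy-time uncertainty principle:
ΔEΔt ≥ ℏ/2

The lifetime τ represents the time uncertainty Δt.
The natural linewidth (minimum energy uncertainty) is:

ΔE = ℏ/(2τ)
ΔE = (1.055e-34 J·s) / (2 × 4.108e-09 s)
ΔE = 1.284e-26 J = 80.113 neV

This natural linewidth limits the precision of spectroscopic measurements.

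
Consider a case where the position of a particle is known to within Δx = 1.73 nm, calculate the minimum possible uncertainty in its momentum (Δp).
3.048 × 10^-26 kg·m/s

Using the Heisenberg uncertainty principle:
ΔxΔp ≥ ℏ/2

The minimum uncertainty in momentum is:
Δp_min = ℏ/(2Δx)
Δp_min = (1.055e-34 J·s) / (2 × 1.730e-09 m)
Δp_min = 3.048e-26 kg·m/s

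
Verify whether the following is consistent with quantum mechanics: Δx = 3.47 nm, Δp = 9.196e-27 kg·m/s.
No, it violates the uncertainty principle (impossible measurement).

Calculate the product ΔxΔp:
ΔxΔp = (3.470e-09 m) × (9.196e-27 kg·m/s)
ΔxΔp = 3.191e-35 J·s

Compare to the minimum allowed value ℏ/2:
ℏ/2 = 5.273e-35 J·s

Since ΔxΔp = 3.191e-35 J·s < 5.273e-35 J·s = ℏ/2,
the measurement violates the uncertainty principle.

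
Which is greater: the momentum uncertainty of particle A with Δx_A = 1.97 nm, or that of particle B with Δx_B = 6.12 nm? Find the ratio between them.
Particle A has the larger minimum momentum uncertainty, by a factor of 3.11.

For each particle, the minimum momentum uncertainty is Δp_min = ℏ/(2Δx):

Particle A: Δp_A = ℏ/(2×1.970e-09 m) = 2.677e-26 kg·m/s
Particle B: Δp_B = ℏ/(2×6.120e-09 m) = 8.616e-27 kg·m/s

Ratio: Δp_A/Δp_B = 3.11

Since Δp_min ∝ 1/Δx, the particle with smaller position uncertainty (A) has larger momentum uncertainty.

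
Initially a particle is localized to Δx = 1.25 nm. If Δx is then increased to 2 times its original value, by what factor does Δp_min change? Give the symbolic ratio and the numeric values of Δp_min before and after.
Original Δp_min = 4.218 × 10^-26 kg·m/s; new Δp'_min = 2.109 × 10^-26 kg·m/s; ratio Δp'_min/Δp_min = 1/2.

From the uncertainty principle ΔxΔp ≥ ℏ/2, the minimum momentum uncertainty is Δp_min = ℏ/(2Δx).

Original (Δx = 1.25 nm = 1.250e-09 m):
Δp_min = (1.055e-34 J·s)/(2 × 1.250e-09 m) = 4.218e-26 kg·m/s

When Δx → 2Δx:
Δp'_min = ℏ/(2 × 2Δx) = (1/2) × ℏ/(2Δx) = (1/2) × Δp_min
Δp'_min = 1/2 × 4.218e-26 kg·m/s = 2.109e-26 kg·m/s

Since Δp_min ∝ 1/Δx, when Δx is increased to 2 times its original value, Δp_min decreases to 1/2 of its original value.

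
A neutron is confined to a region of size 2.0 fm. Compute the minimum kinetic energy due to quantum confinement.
1.295 MeV

Using the uncertainty principle:

1. Position uncertainty: Δx ≈ 2.000e-15 m
2. Minimum momentum uncertainty: Δp = ℏ/(2Δx) = 2.636e-20 kg·m/s
3. Minimum kinetic energy:
   KE = (Δp)²/(2m) = (2.636e-20)²/(2 × 1.675e-27 kg)
   KE = 2.075e-13 J = 1.295 MeV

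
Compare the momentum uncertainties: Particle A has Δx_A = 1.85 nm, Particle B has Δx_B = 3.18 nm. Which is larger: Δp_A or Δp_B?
Particle A has the larger minimum momentum uncertainty, by a factor of 1.72.

For each particle, the minimum momentum uncertainty is Δp_min = ℏ/(2Δx):

Particle A: Δp_A = ℏ/(2×1.850e-09 m) = 2.850e-26 kg·m/s
Particle B: Δp_B = ℏ/(2×3.180e-09 m) = 1.658e-26 kg·m/s

Ratio: Δp_A/Δp_B = 1.72

Since Δp_min ∝ 1/Δx, the particle with smaller position uncertainty (A) has larger momentum uncertainty.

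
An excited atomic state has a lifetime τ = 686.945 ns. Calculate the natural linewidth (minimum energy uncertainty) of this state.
479.086 peV

Using the energy-time uncertainty principle:
ΔEΔt ≥ ℏ/2

The lifetime τ represents the time uncertainty Δt.
The natural linewidth (minimum energy uncertainty) is:

ΔE = ℏ/(2τ)
ΔE = (1.055e-34 J·s) / (2 × 6.869e-07 s)
ΔE = 7.676e-29 J = 479.086 peV

This natural linewidth limits the precision of spectroscopic measurements.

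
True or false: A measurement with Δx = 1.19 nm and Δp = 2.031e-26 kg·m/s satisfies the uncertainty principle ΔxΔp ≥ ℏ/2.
No, it violates the uncertainty principle (impossible measurement).

Calculate the product ΔxΔp:
ΔxΔp = (1.190e-09 m) × (2.031e-26 kg·m/s)
ΔxΔp = 2.417e-35 J·s

Compare to the minimum allowed value ℏ/2:
ℏ/2 = 5.273e-35 J·s

Since ΔxΔp = 2.417e-35 J·s < 5.273e-35 J·s = ℏ/2,
the measurement violates the uncertainty principle.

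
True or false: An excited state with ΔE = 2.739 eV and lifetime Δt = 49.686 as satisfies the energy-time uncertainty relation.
No, it violates the uncertainty relation.

Calculate the product ΔEΔt:
ΔE = 2.739 eV = 4.388e-19 J
ΔEΔt = (4.388e-19 J) × (4.969e-17 s)
ΔEΔt = 2.180e-35 J·s

Compare to the minimum allowed value ℏ/2:
ℏ/2 = 5.273e-35 J·s

Since ΔEΔt = 2.180e-35 J·s < 5.273e-35 J·s = ℏ/2,
this violates the uncertainty relation.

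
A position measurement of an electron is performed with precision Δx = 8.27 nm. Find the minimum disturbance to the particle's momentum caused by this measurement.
6.376 × 10^-27 kg·m/s

The uncertainty principle implies that measuring position disturbs momentum:
ΔxΔp ≥ ℏ/2

When we measure position with precision Δx, we necessarily introduce a momentum uncertainty:
Δp ≥ ℏ/(2Δx)
Δp_min = (1.055e-34 J·s) / (2 × 8.270e-09 m)
Δp_min = 6.376e-27 kg·m/s

The more precisely we measure position, the greater the momentum disturbance.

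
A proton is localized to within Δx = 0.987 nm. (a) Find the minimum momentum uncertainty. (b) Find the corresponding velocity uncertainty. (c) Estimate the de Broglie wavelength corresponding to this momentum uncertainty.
(a) Δp_min = 5.342 × 10^-26 kg·m/s
(b) Δv_min = 31.940 m/s
(c) λ_dB = 12.403 nm

Step-by-step:

(a) From the uncertainty principle:
Δp_min = ℏ/(2Δx) = (1.055e-34 J·s)/(2 × 9.870e-10 m) = 5.342e-26 kg·m/s

(b) The velocity uncertainty:
Δv = Δp/m = (5.342e-26 kg·m/s)/(1.673e-27 kg) = 3.194e+01 m/s = 31.940 m/s

(c) The de Broglie wavelength for this momentum:
λ = h/p = (6.626e-34 J·s)/(5.342e-26 kg·m/s) = 1.240e-08 m = 12.403 nm

Note: The de Broglie wavelength is comparable to the localization size, as expected from wave-particle duality.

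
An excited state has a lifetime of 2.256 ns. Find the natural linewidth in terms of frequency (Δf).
35.274 MHz

Using the energy-time uncertainty principle and E = hf:
ΔEΔt ≥ ℏ/2
hΔf·Δt ≥ ℏ/2

The minimum frequency uncertainty is:
Δf = ℏ/(2hτ) = 1/(4πτ)
Δf = 1/(4π × 2.256e-09 s)
Δf = 3.527e+07 Hz = 35.274 MHz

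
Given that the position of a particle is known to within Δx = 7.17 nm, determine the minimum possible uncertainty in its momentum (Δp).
7.354 × 10^-27 kg·m/s

Using the Heisenberg uncertainty principle:
ΔxΔp ≥ ℏ/2

The minimum uncertainty in momentum is:
Δp_min = ℏ/(2Δx)
Δp_min = (1.055e-34 J·s) / (2 × 7.170e-09 m)
Δp_min = 7.354e-27 kg·m/s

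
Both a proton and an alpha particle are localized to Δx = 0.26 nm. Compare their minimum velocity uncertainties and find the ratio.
The proton has the larger minimum velocity uncertainty, by a ratio of 4.0.

For both particles, Δp_min = ℏ/(2Δx) = 2.028e-25 kg·m/s (same for both).

The velocity uncertainty is Δv = Δp/m:
- proton: Δv = 2.028e-25 / 1.673e-27 = 1.212e+02 m/s = 121.248 m/s
- alpha particle: Δv = 2.028e-25 / 6.645e-27 = 3.052e+01 m/s = 30.521 m/s

Ratio: 1.212e+02 / 3.052e+01 = 4.0

The lighter particle has larger velocity uncertainty because Δv ∝ 1/m.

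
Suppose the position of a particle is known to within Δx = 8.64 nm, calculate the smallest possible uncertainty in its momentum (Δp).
6.103 × 10^-27 kg·m/s

Using the Heisenberg uncertainty principle:
ΔxΔp ≥ ℏ/2

The minimum uncertainty in momentum is:
Δp_min = ℏ/(2Δx)
Δp_min = (1.055e-34 J·s) / (2 × 8.640e-09 m)
Δp_min = 6.103e-27 kg·m/s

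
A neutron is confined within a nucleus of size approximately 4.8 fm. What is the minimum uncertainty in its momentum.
1.099 × 10^-20 kg·m/s

Using the Heisenberg uncertainty principle:
ΔxΔp ≥ ℏ/2

With Δx ≈ L = 4.800e-15 m (the confinement size):
Δp_min = ℏ/(2Δx)
Δp_min = (1.055e-34 J·s) / (2 × 4.800e-15 m)
Δp_min = 1.099e-20 kg·m/s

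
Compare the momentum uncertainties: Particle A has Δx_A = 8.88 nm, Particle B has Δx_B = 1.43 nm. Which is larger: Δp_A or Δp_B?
Particle B has the larger minimum momentum uncertainty, by a factor of 6.21.

For each particle, the minimum momentum uncertainty is Δp_min = ℏ/(2Δx):

Particle A: Δp_A = ℏ/(2×8.880e-09 m) = 5.938e-27 kg·m/s
Particle B: Δp_B = ℏ/(2×1.430e-09 m) = 3.687e-26 kg·m/s

Ratio: Δp_B/Δp_A = 6.21

Since Δp_min ∝ 1/Δx, the particle with smaller position uncertainty (B) has larger momentum uncertainty.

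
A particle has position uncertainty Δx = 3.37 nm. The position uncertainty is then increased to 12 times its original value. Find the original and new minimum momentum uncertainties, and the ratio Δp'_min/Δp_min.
Original Δp_min = 1.565 × 10^-26 kg·m/s; new Δp'_min = 1.304 × 10^-27 kg·m/s; ratio Δp'_min/Δp_min = 1/12.

From the uncertainty principle ΔxΔp ≥ ℏ/2, the minimum momentum uncertainty is Δp_min = ℏ/(2Δx).

Original (Δx = 3.37 nm = 3.370e-09 m):
Δp_min = (1.055e-34 J·s)/(2 × 3.370e-09 m) = 1.565e-26 kg·m/s

When Δx → 12Δx:
Δp'_min = ℏ/(2 × 12Δx) = (1/12) × ℏ/(2Δx) = (1/12) × Δp_min
Δp'_min = 1/12 × 1.565e-26 kg·m/s = 1.304e-27 kg·m/s

Since Δp_min ∝ 1/Δx, when Δx is increased to 12 times its original value, Δp_min decreases to 1/12 of its original value.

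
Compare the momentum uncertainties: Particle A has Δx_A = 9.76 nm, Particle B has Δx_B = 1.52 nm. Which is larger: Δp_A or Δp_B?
Particle B has the larger minimum momentum uncertainty, by a factor of 6.42.

For each particle, the minimum momentum uncertainty is Δp_min = ℏ/(2Δx):

Particle A: Δp_A = ℏ/(2×9.760e-09 m) = 5.403e-27 kg·m/s
Particle B: Δp_B = ℏ/(2×1.520e-09 m) = 3.469e-26 kg·m/s

Ratio: Δp_B/Δp_A = 6.42

Since Δp_min ∝ 1/Δx, the particle with smaller position uncertainty (B) has larger momentum uncertainty.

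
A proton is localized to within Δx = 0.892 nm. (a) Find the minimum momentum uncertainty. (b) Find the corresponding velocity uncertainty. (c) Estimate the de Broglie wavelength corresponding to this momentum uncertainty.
(a) Δp_min = 5.911 × 10^-26 kg·m/s
(b) Δv_min = 35.341 m/s
(c) λ_dB = 11.209 nm

Step-by-step:

(a) From the uncertainty principle:
Δp_min = ℏ/(2Δx) = (1.055e-34 J·s)/(2 × 8.920e-10 m) = 5.911e-26 kg·m/s

(b) The velocity uncertainty:
Δv = Δp/m = (5.911e-26 kg·m/s)/(1.673e-27 kg) = 3.534e+01 m/s = 35.341 m/s

(c) The de Broglie wavelength for this momentum:
λ = h/p = (6.626e-34 J·s)/(5.911e-26 kg·m/s) = 1.121e-08 m = 11.209 nm

Note: The de Broglie wavelength is comparable to the localization size, as expected from wave-particle duality.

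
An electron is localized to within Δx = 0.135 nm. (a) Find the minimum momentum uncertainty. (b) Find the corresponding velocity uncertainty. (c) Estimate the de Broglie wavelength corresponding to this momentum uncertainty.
(a) Δp_min = 3.906 × 10^-25 kg·m/s
(b) Δv_min = 428.769 km/s
(c) λ_dB = 1.696 nm

Step-by-step:

(a) From the uncertainty principle:
Δp_min = ℏ/(2Δx) = (1.055e-34 J·s)/(2 × 1.350e-10 m) = 3.906e-25 kg·m/s

(b) The velocity uncertainty:
Δv = Δp/m = (3.906e-25 kg·m/s)/(9.109e-31 kg) = 4.288e+05 m/s = 428.769 km/s

(c) The de Broglie wavelength for this momentum:
λ = h/p = (6.626e-34 J·s)/(3.906e-25 kg·m/s) = 1.696e-09 m = 1.696 nm

Note: The de Broglie wavelength is comparable to the localization size, as expected from wave-particle duality.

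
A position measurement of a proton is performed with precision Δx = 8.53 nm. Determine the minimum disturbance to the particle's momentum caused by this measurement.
6.182 × 10^-27 kg·m/s

The uncertainty principle implies that measuring position disturbs momentum:
ΔxΔp ≥ ℏ/2

When we measure position with precision Δx, we necessarily introduce a momentum uncertainty:
Δp ≥ ℏ/(2Δx)
Δp_min = (1.055e-34 J·s) / (2 × 8.530e-09 m)
Δp_min = 6.182e-27 kg·m/s

The more precisely we measure position, the greater the momentum disturbance.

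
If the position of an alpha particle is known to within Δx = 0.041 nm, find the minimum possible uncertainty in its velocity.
193.548 m/s

Using the Heisenberg uncertainty principle and Δp = mΔv:
ΔxΔp ≥ ℏ/2
Δx(mΔv) ≥ ℏ/2

The minimum uncertainty in velocity is:
Δv_min = ℏ/(2mΔx)
Δv_min = (1.055e-34 J·s) / (2 × 6.645e-27 kg × 4.100e-11 m)
Δv_min = 1.935e+02 m/s = 193.548 m/s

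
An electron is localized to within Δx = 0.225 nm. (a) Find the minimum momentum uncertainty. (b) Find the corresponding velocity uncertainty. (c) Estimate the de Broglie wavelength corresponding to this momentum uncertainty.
(a) Δp_min = 2.343 × 10^-25 kg·m/s
(b) Δv_min = 257.261 km/s
(c) λ_dB = 2.827 nm

Step-by-step:

(a) From the uncertainty principle:
Δp_min = ℏ/(2Δx) = (1.055e-34 J·s)/(2 × 2.250e-10 m) = 2.343e-25 kg·m/s

(b) The velocity uncertainty:
Δv = Δp/m = (2.343e-25 kg·m/s)/(9.109e-31 kg) = 2.573e+05 m/s = 257.261 km/s

(c) The de Broglie wavelength for this momentum:
λ = h/p = (6.626e-34 J·s)/(2.343e-25 kg·m/s) = 2.827e-09 m = 2.827 nm

Note: The de Broglie wavelength is comparable to the localization size, as expected from wave-particle duality.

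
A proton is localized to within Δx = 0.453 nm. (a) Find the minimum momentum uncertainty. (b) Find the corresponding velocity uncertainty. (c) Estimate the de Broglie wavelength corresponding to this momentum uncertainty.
(a) Δp_min = 1.164 × 10^-25 kg·m/s
(b) Δv_min = 69.591 m/s
(c) λ_dB = 5.693 nm

Step-by-step:

(a) From the uncertainty principle:
Δp_min = ℏ/(2Δx) = (1.055e-34 J·s)/(2 × 4.530e-10 m) = 1.164e-25 kg·m/s

(b) The velocity uncertainty:
Δv = Δp/m = (1.164e-25 kg·m/s)/(1.673e-27 kg) = 6.959e+01 m/s = 69.591 m/s

(c) The de Broglie wavelength for this momentum:
λ = h/p = (6.626e-34 J·s)/(1.164e-25 kg·m/s) = 5.693e-09 m = 5.693 nm

Note: The de Broglie wavelength is comparable to the localization size, as expected from wave-particle duality.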